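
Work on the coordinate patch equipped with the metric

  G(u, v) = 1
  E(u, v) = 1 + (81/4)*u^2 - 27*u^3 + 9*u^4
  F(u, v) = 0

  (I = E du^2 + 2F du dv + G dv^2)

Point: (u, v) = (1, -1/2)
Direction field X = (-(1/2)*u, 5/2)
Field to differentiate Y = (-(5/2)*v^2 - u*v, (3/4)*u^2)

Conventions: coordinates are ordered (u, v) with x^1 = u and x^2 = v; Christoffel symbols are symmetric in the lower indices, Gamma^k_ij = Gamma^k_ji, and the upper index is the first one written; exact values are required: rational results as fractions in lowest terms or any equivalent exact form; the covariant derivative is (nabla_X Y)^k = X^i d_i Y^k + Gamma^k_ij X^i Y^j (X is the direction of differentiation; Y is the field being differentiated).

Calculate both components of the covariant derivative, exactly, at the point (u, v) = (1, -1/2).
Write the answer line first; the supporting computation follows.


Answer: (nabla_X Y)^u = 719/208, (nabla_X Y)^v = -3/4

E = 13/4, F = 0, G = 1 at the point
E_u = -9/2, E_v = 0, F_u = 0, F_v = 0, G_u = 0, G_v = 0
EG - F^2 = 13/4;  g^inv = (4/13) * [[1, 0], [0, 13/4]]
first-kind symbols [ij,l] = (1/2)(d_i g_jl + d_j g_il - d_l g_ij): [uu,u] = E_u/2 = -9/4, [uu,v] = F_u - E_v/2 = 0, [uv,u] = E_v/2 = 0, [uv,v] = G_u/2 = 0, [vv,u] = F_v - G_u/2 = 0, [vv,v] = G_v/2 = 0
Gamma^u_ij = (G*[ij,u] - F*[ij,v])/(EG - F^2), Gamma^v_ij = (E*[ij,v] - F*[ij,u])/(EG - F^2)
Gamma_uuu = -9/13, Gamma_uuv = 0, Gamma_uvv = 0, Gamma_vuu = 0, Gamma_vuv = 0, Gamma_vvv = 0
X = (-1/2, 5/2), Y = (-1/8, 3/4) at the point


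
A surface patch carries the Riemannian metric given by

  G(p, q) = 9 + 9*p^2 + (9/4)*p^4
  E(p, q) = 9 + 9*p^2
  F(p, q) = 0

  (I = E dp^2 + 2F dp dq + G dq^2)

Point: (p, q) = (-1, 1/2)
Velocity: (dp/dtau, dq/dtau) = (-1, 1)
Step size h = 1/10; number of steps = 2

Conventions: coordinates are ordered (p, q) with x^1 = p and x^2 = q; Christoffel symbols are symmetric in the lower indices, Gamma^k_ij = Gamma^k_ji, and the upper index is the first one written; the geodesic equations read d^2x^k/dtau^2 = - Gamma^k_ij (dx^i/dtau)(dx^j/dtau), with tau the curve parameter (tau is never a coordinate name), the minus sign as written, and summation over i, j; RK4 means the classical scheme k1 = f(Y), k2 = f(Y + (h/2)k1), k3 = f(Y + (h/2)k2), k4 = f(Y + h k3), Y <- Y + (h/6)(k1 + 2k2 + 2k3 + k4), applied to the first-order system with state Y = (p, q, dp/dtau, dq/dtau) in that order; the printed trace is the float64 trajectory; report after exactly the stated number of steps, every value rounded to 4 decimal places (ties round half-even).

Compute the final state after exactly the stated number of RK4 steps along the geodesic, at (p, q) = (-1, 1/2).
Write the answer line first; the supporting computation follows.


Answer: p = -1.2029, q = 0.6749, dp/dtau = -1.0200, dq/dtau = 0.7575

f(Y) = (dp/dtau, dq/dtau, -Gamma^p_ij Y'^i Y'^j, -Gamma^q_ij Y'^i Y'^j) with the Gammas evaluated at the stage position; h = 0.100000; intermediate values shown to 6 dp
step 0: p = -1.0000, q = 0.5000, dp/dtau = -1.0000, dq/dtau = 1.0000
step 1:
  k1: at (p, q) = (-1.000000, 0.500000), (dp/dtau, dq/dtau) = (-1.000000, 1.000000); Gamma_ppp = -0.500000, Gamma_ppq = 0.000000, Gamma_pqq = 0.750000, Gamma_qpp = 0.000000, Gamma_qpq = -0.666667, Gamma_qqq = 0.000000; k1 = (-1.000000, 1.000000, -0.250000, -1.333333)
  k2: at (p, q) = (-1.050000, 0.550000), (dp/dtau, dq/dtau) = (-1.012500, 0.933333); Gamma_ppp = -0.499405, Gamma_ppq = 0.000000, Gamma_pqq = 0.774703, Gamma_qpp = 0.000000, Gamma_qpq = -0.676873, Gamma_qqq = 0.000000; k2 = (-1.012500, 0.933333, -0.162884, -1.279291)
  k3: at (p, q) = (-1.050625, 0.546667), (dp/dtau, dq/dtau) = (-1.008144, 0.936035); Gamma_ppp = -0.499391, Gamma_ppq = 0.000000, Gamma_pqq = 0.775008, Gamma_qpp = 0.000000, Gamma_qpq = -0.676990, Gamma_qqq = 0.000000; k3 = (-1.008144, 0.936035, -0.171475, -1.277695)
  k4: at (p, q) = (-1.100814, 0.593604), (dp/dtau, dq/dtau) = (-1.017147, 0.872231); Gamma_ppp = -0.497702, Gamma_ppq = 0.000000, Gamma_pqq = 0.799258, Gamma_qpp = 0.000000, Gamma_qpq = -0.685483, Gamma_qqq = 0.000000; k4 = (-1.017147, 0.872231, -0.093147, -1.216303)
  Y <- Y + (h/6)(k1 + 2k2 + 2k3 + k4): p = -1.1010, q = 0.5935, dp/dtau = -1.0169, dq/dtau = 0.8723
step 2:
  k1: at (p, q) = (-1.100974, 0.593516), (dp/dtau, dq/dtau) = (-1.016864, 0.872273); Gamma_ppp = -0.497696, Gamma_ppq = 0.000000, Gamma_pqq = 0.799335, Gamma_qpp = 0.000000, Gamma_qpq = -0.685507, Gamma_qqq = 0.000000; k1 = (-1.016864, 0.872273, -0.093559, -1.216067)
  k2: at (p, q) = (-1.151817, 0.637130), (dp/dtau, dq/dtau) = (-1.021542, 0.811470); Gamma_ppp = -0.495047, Gamma_ppq = 0.000000, Gamma_pqq = 0.823432, Gamma_qpp = 0.000000, Gamma_qpq = -0.692472, Gamma_qqq = 0.000000; k2 = (-1.021542, 0.811470, -0.025611, -1.148050)
  k3: at (p, q) = (-1.152051, 0.634090), (dp/dtau, dq/dtau) = (-1.018145, 0.814871); Gamma_ppp = -0.495033, Gamma_ppq = 0.000000, Gamma_pqq = 0.823542, Gamma_qpp = 0.000000, Gamma_qpq = -0.692500, Gamma_qqq = 0.000000; k3 = (-1.018145, 0.814871, -0.033683, -1.149075)
  k4: at (p, q) = (-1.202788, 0.675003), (dp/dtau, dq/dtau) = (-1.020233, 0.757366); Gamma_ppp = -0.491596, Gamma_ppq = 0.000000, Gamma_pqq = 0.847192, Gamma_qpp = 0.000000, Gamma_qpq = -0.697936, Gamma_qqq = 0.000000; k4 = (-1.020233, 0.757366, 0.025738, -1.078576)
  Y <- Y + (h/6)(k1 + 2k2 + 2k3 + k4): p = -1.2029, q = 0.6749, dp/dtau = -1.0200, dq/dtau = 0.7575


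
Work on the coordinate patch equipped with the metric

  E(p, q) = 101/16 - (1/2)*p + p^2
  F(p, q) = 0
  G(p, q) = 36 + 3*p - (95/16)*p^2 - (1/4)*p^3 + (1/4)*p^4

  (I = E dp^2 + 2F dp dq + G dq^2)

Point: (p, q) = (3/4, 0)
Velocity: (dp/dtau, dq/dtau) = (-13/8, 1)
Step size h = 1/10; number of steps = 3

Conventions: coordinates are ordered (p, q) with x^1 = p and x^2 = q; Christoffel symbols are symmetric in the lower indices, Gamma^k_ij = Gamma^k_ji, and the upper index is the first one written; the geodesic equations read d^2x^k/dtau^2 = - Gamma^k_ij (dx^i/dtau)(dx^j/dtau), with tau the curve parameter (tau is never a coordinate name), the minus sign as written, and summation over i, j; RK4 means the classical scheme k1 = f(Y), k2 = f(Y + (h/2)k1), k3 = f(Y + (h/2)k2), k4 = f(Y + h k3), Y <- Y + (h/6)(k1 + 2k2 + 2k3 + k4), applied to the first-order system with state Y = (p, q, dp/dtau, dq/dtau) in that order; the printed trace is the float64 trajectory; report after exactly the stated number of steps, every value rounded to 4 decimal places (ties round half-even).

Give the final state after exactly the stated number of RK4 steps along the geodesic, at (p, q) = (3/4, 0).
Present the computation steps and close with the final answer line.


f(Y) = (dp/dtau, dq/dtau, -Gamma^p_ij Y'^i Y'^j, -Gamma^q_ij Y'^i Y'^j) with the Gammas evaluated at the stage position; h = 0.100000; intermediate values shown to 6 dp
step 0: p = 0.7500, q = 0.0000, dp/dtau = -1.6250, dq/dtau = 1.0000
step 1:
  k1: at (p, q) = (0.750000, 0.000000), (dp/dtau, dq/dtau) = (-1.625000, 1.000000); Gamma_ppp = 0.076923, Gamma_ppq = 0.000000, Gamma_pqq = 0.454327, Gamma_qpp = 0.000000, Gamma_qpq = -0.084656, Gamma_qqq = 0.000000; k1 = (-1.625000, 1.000000, -0.657452, -0.275132)
  k2: at (p, q) = (0.668750, 0.050000), (dp/dtau, dq/dtau) = (-1.657873, 0.986243); Gamma_ppp = 0.065172, Gamma_ppq = 0.000000, Gamma_pqq = 0.387352, Gamma_qpp = 0.000000, Gamma_qpq = -0.070454, Gamma_qqq = 0.000000; k2 = (-1.657873, 0.986243, -0.555894, -0.230395)
  k3: at (p, q) = (0.667106, 0.049312), (dp/dtau, dq/dtau) = (-1.652795, 0.988480); Gamma_ppp = 0.064930, Gamma_ppq = 0.000000, Gamma_pqq = 0.385959, Gamma_qpp = 0.000000, Gamma_qpq = -0.070170, Gamma_qqq = 0.000000; k3 = (-1.652795, 0.988480, -0.554488, -0.229280)
  k4: at (p, q) = (0.584721, 0.098848), (dp/dtau, dq/dtau) = (-1.680449, 0.977072); Gamma_ppp = 0.052612, Gamma_ppq = 0.000000, Gamma_pqq = 0.314370, Gamma_qpp = 0.000000, Gamma_qpq = -0.056018, Gamma_qqq = 0.000000; k4 = (-1.680449, 0.977072, -0.448691, -0.183954)
  Y <- Y + (h/6)(k1 + 2k2 + 2k3 + k4): p = 0.5846, q = 0.0988, dp/dtau = -1.6804, dq/dtau = 0.9770
step 2:
  k1: at (p, q) = (0.584554, 0.098775), (dp/dtau, dq/dtau) = (-1.680448, 0.977026); Gamma_ppp = 0.052587, Gamma_ppq = 0.000000, Gamma_pqq = 0.314221, Gamma_qpp = 0.000000, Gamma_qpq = -0.055990, Gamma_qqq = 0.000000; k1 = (-1.680448, 0.977026, -0.448450, -0.183852)
  k2: at (p, q) = (0.500531, 0.147627), (dp/dtau, dq/dtau) = (-1.702871, 0.967833); Gamma_ppp = 0.039686, Gamma_ppq = 0.000000, Gamma_pqq = 0.238113, Gamma_qpp = 0.000000, Gamma_qpq = -0.041756, Gamma_qqq = 0.000000; k2 = (-1.702871, 0.967833, -0.338123, -0.137636)
  k3: at (p, q) = (0.499410, 0.147167), (dp/dtau, dq/dtau) = (-1.697355, 0.970144); Gamma_ppp = 0.039512, Gamma_ppq = 0.000000, Gamma_pqq = 0.237080, Gamma_qpp = 0.000000, Gamma_qpq = -0.041567, Gamma_qqq = 0.000000; k3 = (-1.697355, 0.970144, -0.336970, -0.136896)
  k4: at (p, q) = (0.414818, 0.195790), (dp/dtau, dq/dtau) = (-1.714146, 0.963336); Gamma_ppp = 0.026257, Gamma_ppq = 0.000000, Gamma_pqq = 0.158005, Gamma_qpp = 0.000000, Gamma_qpq = -0.027389, Gamma_qqq = 0.000000; k4 = (-1.714146, 0.963336, -0.223781, -0.090455)
  Y <- Y + (h/6)(k1 + 2k2 + 2k3 + k4): p = 0.4146, q = 0.1957, dp/dtau = -1.7142, dq/dtau = 0.9633
step 3:
  k1: at (p, q) = (0.414636, 0.195714), (dp/dtau, dq/dtau) = (-1.714155, 0.963303); Gamma_ppp = 0.026228, Gamma_ppq = 0.000000, Gamma_pqq = 0.157832, Gamma_qpp = 0.000000, Gamma_qpq = -0.027359, Gamma_qqq = 0.000000; k1 = (-1.714155, 0.963303, -0.223528, -0.090352)
  k2: at (p, q) = (0.328928, 0.243879), (dp/dtau, dq/dtau) = (-1.725332, 0.958786); Gamma_ppp = 0.012616, Gamma_ppq = 0.000000, Gamma_pqq = 0.076051, Gamma_qpp = 0.000000, Gamma_qpq = -0.013093, Gamma_qqq = 0.000000; k2 = (-1.725332, 0.958786, -0.107466, -0.043319)
  k3: at (p, q) = (0.328370, 0.243653), (dp/dtau, dq/dtau) = (-1.719529, 0.961137); Gamma_ppp = 0.012527, Gamma_ppq = 0.000000, Gamma_pqq = 0.075514, Gamma_qpp = 0.000000, Gamma_qpq = -0.013001, Gamma_qqq = 0.000000; k3 = (-1.719529, 0.961137, -0.106798, -0.042972)
  k4: at (p, q) = (0.242683, 0.291828), (dp/dtau, dq/dtau) = (-1.724835, 0.959006); Gamma_ppp = -0.001171, Gamma_ppq = 0.000000, Gamma_pqq = -0.007061, Gamma_qpp = 0.000000, Gamma_qpq = 0.001213, Gamma_qqq = 0.000000; k4 = (-1.724835, 0.959006, 0.009976, 0.004013)
  Y <- Y + (h/6)(k1 + 2k2 + 2k3 + k4): p = 0.2425, q = 0.2917, dp/dtau = -1.7249, dq/dtau = 0.9590

Answer: p = 0.2425, q = 0.2917, dp/dtau = -1.7249, dq/dtau = 0.9590


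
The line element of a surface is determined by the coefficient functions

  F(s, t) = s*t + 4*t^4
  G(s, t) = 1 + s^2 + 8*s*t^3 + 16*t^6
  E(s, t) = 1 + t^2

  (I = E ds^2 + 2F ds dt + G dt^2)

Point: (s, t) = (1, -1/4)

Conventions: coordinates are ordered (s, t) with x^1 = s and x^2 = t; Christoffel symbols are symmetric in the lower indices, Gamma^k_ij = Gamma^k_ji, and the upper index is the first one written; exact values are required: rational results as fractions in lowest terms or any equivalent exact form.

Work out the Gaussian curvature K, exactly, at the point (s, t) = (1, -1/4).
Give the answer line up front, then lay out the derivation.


Answer: K = -65536/247009

E = 17/16, F = -15/64, G = 481/256, EG - F^2 = 497/256 at the point
E_s = 0, E_t = -1/2, F_s = -1/4, F_t = 3/4, G_s = 15/8, G_t = 45/32
E_tt = 2, F_st = 1, G_ss = 2
The intrinsic route: Brioschi's K = (det M1 - det M2)/(EG - F^2)^2.
M1 = [[-E_tt/2 + F_st - G_ss/2, E_s/2, F_s - E_t/2], [F_t - G_s/2, E, F], [G_t/2, F, G]] = [[-1, 0, 0], [-3/16, 17/16, -15/64], [45/64, -15/64, 481/256]]; det M1 = -497/256
M2 = [[0, E_t/2, G_s/2], [E_t/2, E, F], [G_s/2, F, G]] = [[0, -1/4, 15/16], [-1/4, 17/16, -15/64], [15/16, -15/64, 481/256]]; det M2 = -241/256
det M1 - det M2 = -1; K = -1 / (497/256)^2 = -65536/247009


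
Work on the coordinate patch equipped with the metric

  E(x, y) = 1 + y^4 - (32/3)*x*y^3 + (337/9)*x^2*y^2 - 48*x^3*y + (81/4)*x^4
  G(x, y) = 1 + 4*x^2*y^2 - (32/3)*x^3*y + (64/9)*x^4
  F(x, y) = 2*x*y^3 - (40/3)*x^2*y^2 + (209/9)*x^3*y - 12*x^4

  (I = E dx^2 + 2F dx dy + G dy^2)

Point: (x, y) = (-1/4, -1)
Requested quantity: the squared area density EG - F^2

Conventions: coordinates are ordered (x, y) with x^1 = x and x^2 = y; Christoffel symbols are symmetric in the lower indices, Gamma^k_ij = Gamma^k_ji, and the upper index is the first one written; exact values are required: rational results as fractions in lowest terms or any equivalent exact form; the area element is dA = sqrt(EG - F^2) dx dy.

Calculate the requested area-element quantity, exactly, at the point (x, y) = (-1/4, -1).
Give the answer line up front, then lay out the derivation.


Answer: EG - F^2 = 10265/9216

E = 9241/9216, F = -5/288, G = 10/9; EG - F^2 = 10265/9216


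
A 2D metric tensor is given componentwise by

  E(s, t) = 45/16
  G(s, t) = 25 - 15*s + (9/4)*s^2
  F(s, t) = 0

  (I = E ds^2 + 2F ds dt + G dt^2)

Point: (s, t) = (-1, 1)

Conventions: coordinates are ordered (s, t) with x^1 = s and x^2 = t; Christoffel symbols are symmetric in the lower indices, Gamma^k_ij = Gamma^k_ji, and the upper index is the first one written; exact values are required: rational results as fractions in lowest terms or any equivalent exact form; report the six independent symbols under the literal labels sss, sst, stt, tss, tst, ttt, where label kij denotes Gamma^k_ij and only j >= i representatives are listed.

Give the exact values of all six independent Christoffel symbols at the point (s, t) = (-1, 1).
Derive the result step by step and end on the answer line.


E = 45/16, F = 0, G = 169/4 at the point
E_s = 0, E_t = 0, F_s = 0, F_t = 0, G_s = -39/2, G_t = 0
EG - F^2 = 7605/64;  g^inv = (64/7605) * [[169/4, 0], [0, 45/16]]
first-kind symbols [ij,l] = (1/2)(d_i g_jl + d_j g_il - d_l g_ij): [ss,s] = E_s/2 = 0, [ss,t] = F_s - E_t/2 = 0, [st,s] = E_t/2 = 0, [st,t] = G_s/2 = -39/4, [tt,s] = F_t - G_s/2 = 39/4, [tt,t] = G_t/2 = 0
Gamma^s_ij = (G*[ij,s] - F*[ij,t])/(EG - F^2), Gamma^t_ij = (E*[ij,t] - F*[ij,s])/(EG - F^2)

Answer: Gamma_sss = 0, Gamma_sst = 0, Gamma_stt = 52/15, Gamma_tss = 0, Gamma_tst = -3/13, Gamma_ttt = 0


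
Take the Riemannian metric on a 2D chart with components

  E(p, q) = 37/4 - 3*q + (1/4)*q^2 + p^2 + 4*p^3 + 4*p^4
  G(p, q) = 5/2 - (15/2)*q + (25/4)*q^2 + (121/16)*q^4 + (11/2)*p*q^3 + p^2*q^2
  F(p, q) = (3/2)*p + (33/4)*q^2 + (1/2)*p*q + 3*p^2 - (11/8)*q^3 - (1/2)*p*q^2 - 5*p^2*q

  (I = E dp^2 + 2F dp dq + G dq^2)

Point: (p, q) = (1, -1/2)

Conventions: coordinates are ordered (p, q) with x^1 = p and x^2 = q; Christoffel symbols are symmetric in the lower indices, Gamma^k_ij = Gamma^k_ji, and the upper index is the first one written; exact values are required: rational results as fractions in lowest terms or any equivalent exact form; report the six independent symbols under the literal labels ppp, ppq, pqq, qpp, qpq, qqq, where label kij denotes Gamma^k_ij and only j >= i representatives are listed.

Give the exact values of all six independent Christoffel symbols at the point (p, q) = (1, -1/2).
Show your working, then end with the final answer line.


E = 317/16, F = 567/64, G = 2009/256 at the point
E_p = 30, E_q = -13/4, F_p = 97/8, F_q = -425/32, G_p = -3/16, G_q = -461/32
EG - F^2 = 78841/1024;  g^inv = (1024/78841) * [[2009/256, -567/64], [-567/64, 317/16]]
first-kind symbols [ij,l] = (1/2)(d_i g_jl + d_j g_il - d_l g_ij): [pp,p] = E_p/2 = 15, [pp,q] = F_p - E_q/2 = 55/4, [pq,p] = E_q/2 = -13/8, [pq,q] = G_p/2 = -3/32, [qq,p] = F_q - G_p/2 = -211/16, [qq,q] = G_q/2 = -461/64
Gamma^p_ij = (G*[ij,p] - F*[ij,q])/(EG - F^2), Gamma^q_ij = (E*[ij,q] - F*[ij,p])/(EG - F^2)

Answer: Gamma_ppp = -600/11263, Gamma_ppq = -1744/11263, Gamma_pqq = -5804/11263, Gamma_qpp = 142880/78841, Gamma_qpq = 12840/78841, Gamma_qqq = -26500/78841


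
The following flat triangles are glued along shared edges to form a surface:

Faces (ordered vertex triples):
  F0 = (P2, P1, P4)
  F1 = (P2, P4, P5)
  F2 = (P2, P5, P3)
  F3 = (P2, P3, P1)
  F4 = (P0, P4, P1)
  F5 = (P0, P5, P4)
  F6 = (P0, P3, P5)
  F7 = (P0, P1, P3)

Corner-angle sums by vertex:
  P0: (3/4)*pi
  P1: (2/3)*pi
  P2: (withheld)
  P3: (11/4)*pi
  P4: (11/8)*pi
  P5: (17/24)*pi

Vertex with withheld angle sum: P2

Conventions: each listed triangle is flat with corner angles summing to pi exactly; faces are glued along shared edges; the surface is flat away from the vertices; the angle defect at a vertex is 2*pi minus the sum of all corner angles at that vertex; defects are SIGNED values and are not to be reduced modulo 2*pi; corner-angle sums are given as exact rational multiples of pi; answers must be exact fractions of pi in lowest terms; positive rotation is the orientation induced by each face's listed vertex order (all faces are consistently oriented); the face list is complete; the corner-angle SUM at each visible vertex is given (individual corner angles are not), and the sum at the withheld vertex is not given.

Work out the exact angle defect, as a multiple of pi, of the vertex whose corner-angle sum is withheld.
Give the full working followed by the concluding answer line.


V = 6, E = 12, F = 8; chi = V - E + F = 2
Gauss-Bonnet: total defect = 2*pi*chi = 4*pi; visible defects sum to (15/4)*pi

Answer: defect(P2) = pi/4


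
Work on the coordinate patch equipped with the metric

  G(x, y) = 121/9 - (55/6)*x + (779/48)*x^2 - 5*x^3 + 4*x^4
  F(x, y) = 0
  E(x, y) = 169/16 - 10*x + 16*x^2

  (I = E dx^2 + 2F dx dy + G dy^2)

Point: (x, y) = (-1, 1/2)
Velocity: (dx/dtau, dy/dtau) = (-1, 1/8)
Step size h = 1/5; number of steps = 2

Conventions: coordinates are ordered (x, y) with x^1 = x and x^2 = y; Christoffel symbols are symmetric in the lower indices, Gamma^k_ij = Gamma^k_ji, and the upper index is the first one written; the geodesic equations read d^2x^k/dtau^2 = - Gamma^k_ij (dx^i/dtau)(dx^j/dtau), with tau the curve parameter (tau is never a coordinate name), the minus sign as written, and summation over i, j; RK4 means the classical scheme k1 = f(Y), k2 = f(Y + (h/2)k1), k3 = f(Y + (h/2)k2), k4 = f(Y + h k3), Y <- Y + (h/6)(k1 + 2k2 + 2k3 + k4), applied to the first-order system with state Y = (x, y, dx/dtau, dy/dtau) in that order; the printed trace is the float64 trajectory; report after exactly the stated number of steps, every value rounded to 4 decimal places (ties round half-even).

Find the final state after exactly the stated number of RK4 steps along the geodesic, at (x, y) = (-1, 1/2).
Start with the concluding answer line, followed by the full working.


Answer: x = -1.3625, y = 0.5382, dx/dtau = -0.8272, dy/dtau = 0.0725

f(Y) = (dx/dtau, dy/dtau, -Gamma^x_ij Y'^i Y'^j, -Gamma^y_ij Y'^i Y'^j) with the Gammas evaluated at the stage position; h = 0.200000; intermediate values shown to 6 dp
step 0: x = -1.0000, y = 0.5000, dx/dtau = -1.0000, dy/dtau = 0.1250
step 1:
  k1: at (x, y) = (-1.000000, 0.500000), (dx/dtau, dy/dtau) = (-1.000000, 0.125000); Gamma_xxx = -0.574359, Gamma_xxy = 0.000000, Gamma_xyy = 0.993162, Gamma_yxx = 0.000000, Gamma_yxy = -0.759036, Gamma_yyy = 0.000000; k1 = (-1.000000, 0.125000, 0.558841, -0.189759)
  k2: at (x, y) = (-1.100000, 0.512500), (dx/dtau, dy/dtau) = (-0.944116, 0.106024); Gamma_xxx = -0.552263, Gamma_xxy = 0.000000, Gamma_xyy = 1.030201, Gamma_yxx = 0.000000, Gamma_yxy = -0.757203, Gamma_yyy = 0.000000; k2 = (-0.944116, 0.106024, 0.480682, -0.151591)
  k3: at (x, y) = (-1.094412, 0.510602), (dx/dtau, dy/dtau) = (-0.951932, 0.109841); Gamma_xxx = -0.553488, Gamma_xxy = 0.000000, Gamma_xyy = 1.028126, Gamma_yxx = 0.000000, Gamma_yxy = -0.757406, Gamma_yyy = 0.000000; k3 = (-0.951932, 0.109841, 0.489152, -0.158390)
  k4: at (x, y) = (-1.190386, 0.521968), (dx/dtau, dy/dtau) = (-0.902170, 0.093322); Gamma_xxx = -0.532718, Gamma_xxy = 0.000000, Gamma_xyy = 1.063929, Gamma_yxx = 0.000000, Gamma_yxy = -0.752507, Gamma_yyy = 0.000000; k4 = (-0.902170, 0.093322, 0.424319, -0.126710)
  Y <- Y + (h/6)(k1 + 2k2 + 2k3 + k4): x = -1.1898, y = 0.5217, dx/dtau = -0.9026, dy/dtau = 0.0938
step 2:
  k1: at (x, y) = (-1.189809, 0.521668), (dx/dtau, dy/dtau) = (-0.902572, 0.093786); Gamma_xxx = -0.532841, Gamma_xxy = 0.000000, Gamma_xyy = 1.063713, Gamma_yxx = 0.000000, Gamma_yxy = -0.752545, Gamma_yyy = 0.000000; k1 = (-0.902572, 0.093786, 0.424716, -0.127403)
  k2: at (x, y) = (-1.280066, 0.531047), (dx/dtau, dy/dtau) = (-0.860101, 0.081045); Gamma_xxx = -0.513935, Gamma_xxy = 0.000000, Gamma_xyy = 1.097752, Gamma_yxx = 0.000000, Gamma_yxy = -0.745593, Gamma_yyy = 0.000000; k2 = (-0.860101, 0.081045, 0.372985, -0.103946)
  k3: at (x, y) = (-1.275819, 0.529773), (dx/dtau, dy/dtau) = (-0.865274, 0.083391); Gamma_xxx = -0.514809, Gamma_xxy = 0.000000, Gamma_xyy = 1.096141, Gamma_yxx = 0.000000, Gamma_yxy = -0.745964, Gamma_yyy = 0.000000; k3 = (-0.865274, 0.083391, 0.377814, -0.107652)
  k4: at (x, y) = (-1.362864, 0.538347), (dx/dtau, dy/dtau) = (-0.827009, 0.072255); Gamma_xxx = -0.497237, Gamma_xxy = 0.000000, Gamma_xyy = 1.129356, Gamma_yxx = 0.000000, Gamma_yxy = -0.737636, Gamma_yyy = 0.000000; k4 = (-0.827009, 0.072255, 0.334187, -0.088156)
  Y <- Y + (h/6)(k1 + 2k2 + 2k3 + k4): x = -1.3625, y = 0.5382, dx/dtau = -0.8272, dy/dtau = 0.0725


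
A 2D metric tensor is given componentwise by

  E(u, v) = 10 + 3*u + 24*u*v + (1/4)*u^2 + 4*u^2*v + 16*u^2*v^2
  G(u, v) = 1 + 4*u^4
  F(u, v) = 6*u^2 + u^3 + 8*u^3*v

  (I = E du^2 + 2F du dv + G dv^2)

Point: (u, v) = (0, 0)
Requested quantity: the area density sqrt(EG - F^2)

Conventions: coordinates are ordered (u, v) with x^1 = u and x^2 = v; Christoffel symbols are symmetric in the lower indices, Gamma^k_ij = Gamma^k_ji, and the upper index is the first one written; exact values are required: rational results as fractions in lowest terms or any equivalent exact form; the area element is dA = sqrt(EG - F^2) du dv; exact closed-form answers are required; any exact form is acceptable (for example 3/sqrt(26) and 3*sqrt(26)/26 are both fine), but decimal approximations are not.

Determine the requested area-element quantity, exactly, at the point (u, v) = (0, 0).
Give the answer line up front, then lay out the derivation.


Answer: sqrt(EG - F^2) = sqrt(10)

E = 10, F = 0, G = 1; EG - F^2 = 10


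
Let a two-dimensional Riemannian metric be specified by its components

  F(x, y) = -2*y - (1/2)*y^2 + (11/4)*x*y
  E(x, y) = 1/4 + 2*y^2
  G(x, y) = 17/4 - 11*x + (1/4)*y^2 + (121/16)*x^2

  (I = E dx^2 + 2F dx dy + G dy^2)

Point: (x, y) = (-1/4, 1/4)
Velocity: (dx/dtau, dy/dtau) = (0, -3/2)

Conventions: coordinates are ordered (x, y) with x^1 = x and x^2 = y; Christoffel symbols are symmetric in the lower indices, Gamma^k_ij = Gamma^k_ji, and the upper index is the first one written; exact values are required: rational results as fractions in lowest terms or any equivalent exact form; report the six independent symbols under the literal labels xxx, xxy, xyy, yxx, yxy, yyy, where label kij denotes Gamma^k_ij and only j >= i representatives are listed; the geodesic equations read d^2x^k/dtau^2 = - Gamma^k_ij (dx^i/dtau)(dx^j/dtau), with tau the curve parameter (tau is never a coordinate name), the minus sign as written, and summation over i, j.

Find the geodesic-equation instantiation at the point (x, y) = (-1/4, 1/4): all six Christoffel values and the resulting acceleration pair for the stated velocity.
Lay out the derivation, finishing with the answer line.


E = 3/8, F = -45/64, G = 1917/256 at the point
E_x = 0, E_y = 1, F_x = 11/16, F_y = -47/16, G_x = -473/32, G_y = 1/8
EG - F^2 = 9477/4096;  g^inv = (4096/9477) * [[1917/256, 45/64], [45/64, 3/8]]
first-kind symbols [ij,l] = (1/2)(d_i g_jl + d_j g_il - d_l g_ij): [xx,x] = E_x/2 = 0, [xx,y] = F_x - E_y/2 = 3/16, [xy,x] = E_y/2 = 1/2, [xy,y] = G_x/2 = -473/64, [yy,x] = F_y - G_x/2 = 285/64, [yy,y] = G_y/2 = 1/16
Gamma^x_ij = (G*[ij,x] - F*[ij,y])/(EG - F^2), Gamma^y_ij = (E*[ij,y] - F*[ij,x])/(EG - F^2)
Gamma_xxx = 20/351, Gamma_xxy = -661/1053, Gamma_xyy = 60785/4212, Gamma_yxx = 32/1053, Gamma_yxy = -3304/3159, Gamma_yyy = 4307/3159
d^2x/dtau^2 = -(Gamma_xxx*(0)^2 + 2*Gamma_xxy*(0)*(-3/2) + Gamma_xyy*(-3/2)^2) = -60785/1872
d^2y/dtau^2 = -(Gamma_yxx*(0)^2 + 2*Gamma_yxy*(0)*(-3/2) + Gamma_yyy*(-3/2)^2) = -4307/1404

Answer: Gamma_xxx = 20/351, Gamma_xxy = -661/1053, Gamma_xyy = 60785/4212, Gamma_yxx = 32/1053, Gamma_yxy = -3304/3159, Gamma_yyy = 4307/3159; accelerations (d^2x/dtau^2, d^2y/dtau^2) = (-60785/1872, -4307/1404)


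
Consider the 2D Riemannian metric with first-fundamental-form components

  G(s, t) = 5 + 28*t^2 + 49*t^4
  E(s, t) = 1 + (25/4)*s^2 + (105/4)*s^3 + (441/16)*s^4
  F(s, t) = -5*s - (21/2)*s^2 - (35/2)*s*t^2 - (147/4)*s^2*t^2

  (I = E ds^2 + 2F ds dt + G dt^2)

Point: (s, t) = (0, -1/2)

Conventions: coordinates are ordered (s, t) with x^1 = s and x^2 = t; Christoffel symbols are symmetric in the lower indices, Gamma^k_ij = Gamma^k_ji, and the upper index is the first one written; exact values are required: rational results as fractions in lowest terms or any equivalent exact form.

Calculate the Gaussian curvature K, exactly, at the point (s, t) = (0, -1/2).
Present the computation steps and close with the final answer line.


E = 1, F = 0, G = 241/16, EG - F^2 = 241/16 at the point
E_s = 0, E_t = 0, F_s = -75/8, F_t = 0, G_s = 0, G_t = -105/2
E_tt = 0, F_st = 35/2, G_ss = 0
The intrinsic route: Brioschi's K = (det M1 - det M2)/(EG - F^2)^2.
M1 = [[-E_tt/2 + F_st - G_ss/2, E_s/2, F_s - E_t/2], [F_t - G_s/2, E, F], [G_t/2, F, G]] = [[35/2, 0, -75/8], [0, 1, 0], [-105/4, 0, 241/16]]; det M1 = 35/2
M2 = [[0, E_t/2, G_s/2], [E_t/2, E, F], [G_s/2, F, G]] = [[0, 0, 0], [0, 1, 0], [0, 0, 241/16]]; det M2 = 0
det M1 - det M2 = 35/2; K = 35/2 / (241/16)^2 = 4480/58081

Answer: K = 4480/58081


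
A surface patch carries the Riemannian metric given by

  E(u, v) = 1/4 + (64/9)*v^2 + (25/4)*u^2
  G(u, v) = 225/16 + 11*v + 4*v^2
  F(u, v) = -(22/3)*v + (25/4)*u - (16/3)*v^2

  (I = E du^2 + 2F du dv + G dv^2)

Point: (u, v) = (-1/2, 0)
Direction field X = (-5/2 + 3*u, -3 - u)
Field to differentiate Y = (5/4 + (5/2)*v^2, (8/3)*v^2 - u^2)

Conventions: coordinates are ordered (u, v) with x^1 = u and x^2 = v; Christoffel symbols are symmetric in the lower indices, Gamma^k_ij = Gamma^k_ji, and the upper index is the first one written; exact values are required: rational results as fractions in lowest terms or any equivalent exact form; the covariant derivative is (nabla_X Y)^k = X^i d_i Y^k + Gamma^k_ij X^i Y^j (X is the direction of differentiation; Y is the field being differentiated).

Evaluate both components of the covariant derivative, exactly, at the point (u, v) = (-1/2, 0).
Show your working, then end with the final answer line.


E = 29/16, F = -25/8, G = 225/16 at the point
E_u = -25/4, E_v = 0, F_u = 25/4, F_v = -22/3, G_u = 0, G_v = 11
EG - F^2 = 4025/256;  g^inv = (256/4025) * [[225/16, 25/8], [25/8, 29/16]]
first-kind symbols [ij,l] = (1/2)(d_i g_jl + d_j g_il - d_l g_ij): [uu,u] = E_u/2 = -25/8, [uu,v] = F_u - E_v/2 = 25/4, [uv,u] = E_v/2 = 0, [uv,v] = G_u/2 = 0, [vv,u] = F_v - G_u/2 = -22/3, [vv,v] = G_v/2 = 11/2
Gamma^u_ij = (G*[ij,u] - F*[ij,v])/(EG - F^2), Gamma^v_ij = (E*[ij,v] - F*[ij,u])/(EG - F^2)
Gamma_uuu = -250/161, Gamma_uuv = 0, Gamma_uvv = -880/161, Gamma_vuu = 16/161, Gamma_vuv = 0, Gamma_vvv = -9944/12075
X = (-4, -5/2), Y = (5/4, -1/4) at the point

Answer: (nabla_X Y)^u = 100/23, (nabla_X Y)^v = -1729/345


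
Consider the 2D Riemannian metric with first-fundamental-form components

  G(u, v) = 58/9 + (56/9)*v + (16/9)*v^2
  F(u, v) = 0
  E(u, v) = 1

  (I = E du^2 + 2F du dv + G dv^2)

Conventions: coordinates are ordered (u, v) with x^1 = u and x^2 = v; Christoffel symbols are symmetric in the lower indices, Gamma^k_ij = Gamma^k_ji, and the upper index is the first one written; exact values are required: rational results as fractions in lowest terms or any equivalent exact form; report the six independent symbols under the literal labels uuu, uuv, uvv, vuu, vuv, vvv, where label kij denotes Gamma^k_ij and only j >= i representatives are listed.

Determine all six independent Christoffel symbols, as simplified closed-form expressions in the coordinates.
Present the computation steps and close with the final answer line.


E = 1; F = 0; G = 58/9 + (56/9)*v + (16/9)*v^2
Gamma^k_ij = (1/2) g^{kl} (d_i g_jl + d_j g_il - d_l g_ij), with g^inv = (1/(EG-F^2)) [[G, -F], [-F, E]]
first partials: E_u = 0, E_v = 0, F_u = 0, F_v = 0, G_u = 0, G_v = 56/9 + (32/9)*v
D = EG - F^2 = 58/9 + (56/9)*v + (16/9)*v^2
expanded: Gamma^u_uu = (G E_u - 2F F_u + F E_v)/(2D), Gamma^u_uv = (G E_v - F G_u)/(2D), Gamma^u_vv = (2G F_v - G G_u - F G_v)/(2D), Gamma^v_uu = (2E F_u - E E_v - F E_u)/(2D), Gamma^v_uv = (E G_u - F E_v)/(2D), Gamma^v_vv = (E G_v - 2F F_v + F G_u)/(2D); substitute and cancel common factors

Answer: Gamma_uuu = 0, Gamma_uuv = 0, Gamma_uvv = 0, Gamma_vuu = 0, Gamma_vuv = 0, Gamma_vvv = (8*v + 14)/(8*v^2 + 28*v + 29)


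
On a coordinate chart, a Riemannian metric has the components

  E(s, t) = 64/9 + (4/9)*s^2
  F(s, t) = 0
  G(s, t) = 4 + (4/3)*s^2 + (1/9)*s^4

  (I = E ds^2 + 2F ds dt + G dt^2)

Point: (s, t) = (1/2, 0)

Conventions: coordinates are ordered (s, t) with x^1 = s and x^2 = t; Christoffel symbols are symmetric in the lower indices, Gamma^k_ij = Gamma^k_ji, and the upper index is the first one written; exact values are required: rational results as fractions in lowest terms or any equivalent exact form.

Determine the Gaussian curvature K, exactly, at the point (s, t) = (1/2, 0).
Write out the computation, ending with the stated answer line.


E = 65/9, F = 0, G = 625/144, EG - F^2 = 40625/1296 at the point
E_s = 4/9, E_t = 0, F_s = 0, F_t = 0, G_s = 25/18, G_t = 0
E_tt = 0, F_st = 0, G_ss = 3
Compute both Brioschi determinants and normalise by (EG - F^2)^2.
M1 = [[-E_tt/2 + F_st - G_ss/2, E_s/2, F_s - E_t/2], [F_t - G_s/2, E, F], [G_t/2, F, G]] = [[-3/2, 2/9, 0], [-25/36, 65/9, 0], [0, 0, 625/144]]; det M1 = -540625/11664
M2 = [[0, E_t/2, G_s/2], [E_t/2, E, F], [G_s/2, F, G]] = [[0, 0, 25/36], [0, 65/9, 0], [25/36, 0, 625/144]]; det M2 = -40625/11664
det M1 - det M2 = -31250/729; K = -31250/729 / (40625/1296)^2 = -4608/105625

Answer: K = -4608/105625


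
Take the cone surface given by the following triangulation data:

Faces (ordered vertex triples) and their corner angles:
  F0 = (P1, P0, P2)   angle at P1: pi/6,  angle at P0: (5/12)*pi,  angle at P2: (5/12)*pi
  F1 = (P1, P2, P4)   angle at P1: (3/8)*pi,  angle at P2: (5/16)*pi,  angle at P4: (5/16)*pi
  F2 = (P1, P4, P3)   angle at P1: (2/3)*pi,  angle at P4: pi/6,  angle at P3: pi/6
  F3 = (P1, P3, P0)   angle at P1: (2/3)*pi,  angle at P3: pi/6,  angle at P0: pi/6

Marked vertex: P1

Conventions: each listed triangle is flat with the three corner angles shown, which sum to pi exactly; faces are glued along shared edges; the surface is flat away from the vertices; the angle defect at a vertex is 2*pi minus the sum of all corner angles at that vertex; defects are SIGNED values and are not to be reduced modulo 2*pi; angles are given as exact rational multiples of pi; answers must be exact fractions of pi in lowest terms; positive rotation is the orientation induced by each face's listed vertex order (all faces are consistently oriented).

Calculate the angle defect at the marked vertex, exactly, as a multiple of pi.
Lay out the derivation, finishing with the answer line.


Sum of corner angles at P1: (15/8)*pi
defect = 2*pi - (15/8)*pi

Answer: defect(P1) = pi/8


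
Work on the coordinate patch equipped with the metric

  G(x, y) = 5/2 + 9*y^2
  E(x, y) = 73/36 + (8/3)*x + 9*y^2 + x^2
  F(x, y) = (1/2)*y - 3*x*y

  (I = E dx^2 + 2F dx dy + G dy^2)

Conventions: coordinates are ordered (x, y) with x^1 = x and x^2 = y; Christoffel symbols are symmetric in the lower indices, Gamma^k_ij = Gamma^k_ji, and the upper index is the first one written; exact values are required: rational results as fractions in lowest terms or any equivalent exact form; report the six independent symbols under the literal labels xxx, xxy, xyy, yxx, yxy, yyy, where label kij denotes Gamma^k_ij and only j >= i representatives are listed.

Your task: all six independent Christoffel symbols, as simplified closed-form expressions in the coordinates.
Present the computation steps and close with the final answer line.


E = 73/36 + (8/3)*x + 9*y^2 + x^2; F = (1/2)*y - 3*x*y; G = 5/2 + 9*y^2
Gamma^k_ij = (1/2) g^{kl} (d_i g_jl + d_j g_il - d_l g_ij), with g^inv = (1/(EG-F^2)) [[G, -F], [-F, E]]
first partials: E_x = 8/3 + 2*x, E_y = 18*y, F_x = -3*y, F_y = 1/2 - 3*x, G_x = 0, G_y = 18*y
D = EG - F^2 = 365/72 + (20/3)*x + (81/2)*y^2 + (5/2)*x^2 + 27*x*y^2 + 81*y^4
expanded: Gamma^x_xx = (G E_x - 2F F_x + F E_y)/(2D), Gamma^x_xy = (G E_y - F G_x)/(2D), Gamma^x_yy = (2G F_y - G G_x - F G_y)/(2D), Gamma^y_xx = (2E F_x - E E_y - F E_x)/(2D), Gamma^y_xy = (E G_x - F E_y)/(2D), Gamma^y_yy = (E G_y - 2F F_y + F G_x)/(2D); substitute and cancel common factors

Answer: Gamma_xxx = (-1944*x*y^2 + 180*x + 1296*y^2 + 240)/(180*x^2 + 1944*x*y^2 + 480*x + 5832*y^4 + 2916*y^2 + 365), Gamma_xxy = (5832*y^3 + 1620*y)/(180*x^2 + 1944*x*y^2 + 480*x + 5832*y^4 + 2916*y^2 + 365), Gamma_xyy = (90 - 540*x)/(180*x^2 + 1944*x*y^2 + 480*x + 5832*y^4 + 2916*y^2 + 365), Gamma_yxx = (-648*x^2*y - 2052*x*y - 7776*y^3 - 1800*y)/(180*x^2 + 1944*x*y^2 + 480*x + 5832*y^4 + 2916*y^2 + 365), Gamma_yxy = (1944*x*y^2 - 324*y^2)/(180*x^2 + 1944*x*y^2 + 480*x + 5832*y^4 + 2916*y^2 + 365), Gamma_yyy = (1944*x*y + 5832*y^3 + 1296*y)/(180*x^2 + 1944*x*y^2 + 480*x + 5832*y^4 + 2916*y^2 + 365)


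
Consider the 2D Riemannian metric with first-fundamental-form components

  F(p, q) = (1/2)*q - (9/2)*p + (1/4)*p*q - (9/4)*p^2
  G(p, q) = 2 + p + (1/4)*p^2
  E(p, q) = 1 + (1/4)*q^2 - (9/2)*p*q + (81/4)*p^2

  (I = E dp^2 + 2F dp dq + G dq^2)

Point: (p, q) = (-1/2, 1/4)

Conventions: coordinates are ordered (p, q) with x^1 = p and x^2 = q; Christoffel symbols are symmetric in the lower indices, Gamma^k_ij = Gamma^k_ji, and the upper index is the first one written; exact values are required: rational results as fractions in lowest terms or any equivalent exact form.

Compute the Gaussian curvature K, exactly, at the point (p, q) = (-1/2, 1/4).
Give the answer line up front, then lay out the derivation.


Answer: K = -1024/212521

E = 425/64, F = 57/32, G = 25/16, EG - F^2 = 461/64 at the point
E_p = -171/8, E_q = 19/8, F_p = -35/16, F_q = 3/8, G_p = 3/4, G_q = 0
E_qq = 1/2, F_pq = 1/4, G_pp = 1/2
Evaluate Brioschi's two determinant matrices M1, M2 and divide by (EG - F^2)^2.
M1 = [[-E_qq/2 + F_pq - G_pp/2, E_p/2, F_p - E_q/2], [F_q - G_p/2, E, F], [G_q/2, F, G]] = [[-1/4, -171/16, -27/8], [0, 425/64, 57/32], [0, 57/32, 25/16]]; det M1 = -461/256
M2 = [[0, E_q/2, G_p/2], [E_q/2, E, F], [G_p/2, F, G]] = [[0, 19/16, 3/8], [19/16, 425/64, 57/32], [3/8, 57/32, 25/16]]; det M2 = -397/256
det M1 - det M2 = -1/4; K = -1/4 / (461/64)^2 = -1024/212521


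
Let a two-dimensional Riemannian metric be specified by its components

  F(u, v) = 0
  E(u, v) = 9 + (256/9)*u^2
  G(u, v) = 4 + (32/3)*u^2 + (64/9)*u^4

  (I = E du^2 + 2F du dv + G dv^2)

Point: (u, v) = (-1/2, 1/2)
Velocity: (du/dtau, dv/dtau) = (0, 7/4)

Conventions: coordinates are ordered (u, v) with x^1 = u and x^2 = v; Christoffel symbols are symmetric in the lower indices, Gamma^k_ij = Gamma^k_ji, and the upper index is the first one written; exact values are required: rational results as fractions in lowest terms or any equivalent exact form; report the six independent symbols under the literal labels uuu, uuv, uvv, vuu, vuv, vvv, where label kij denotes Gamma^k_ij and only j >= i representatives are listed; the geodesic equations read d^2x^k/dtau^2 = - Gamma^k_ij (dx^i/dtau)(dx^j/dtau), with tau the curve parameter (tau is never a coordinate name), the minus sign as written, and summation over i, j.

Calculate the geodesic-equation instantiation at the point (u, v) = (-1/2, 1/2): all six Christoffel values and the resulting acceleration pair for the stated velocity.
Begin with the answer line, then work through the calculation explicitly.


Answer: Gamma_uuu = -128/145, Gamma_uuv = 0, Gamma_uvv = 64/145, Gamma_vuu = 0, Gamma_vuv = -1, Gamma_vvv = 0; accelerations (d^2u/dtau^2, d^2v/dtau^2) = (-196/145, 0)

E = 145/9, F = 0, G = 64/9 at the point
E_u = -256/9, E_v = 0, F_u = 0, F_v = 0, G_u = -128/9, G_v = 0
EG - F^2 = 9280/81;  g^inv = (81/9280) * [[64/9, 0], [0, 145/9]]
first-kind symbols [ij,l] = (1/2)(d_i g_jl + d_j g_il - d_l g_ij): [uu,u] = E_u/2 = -128/9, [uu,v] = F_u - E_v/2 = 0, [uv,u] = E_v/2 = 0, [uv,v] = G_u/2 = -64/9, [vv,u] = F_v - G_u/2 = 64/9, [vv,v] = G_v/2 = 0
Gamma^u_ij = (G*[ij,u] - F*[ij,v])/(EG - F^2), Gamma^v_ij = (E*[ij,v] - F*[ij,u])/(EG - F^2)
Gamma_uuu = -128/145, Gamma_uuv = 0, Gamma_uvv = 64/145, Gamma_vuu = 0, Gamma_vuv = -1, Gamma_vvv = 0
d^2u/dtau^2 = -(Gamma_uuu*(0)^2 + 2*Gamma_uuv*(0)*(7/4) + Gamma_uvv*(7/4)^2) = -196/145
d^2v/dtau^2 = -(Gamma_vuu*(0)^2 + 2*Gamma_vuv*(0)*(7/4) + Gamma_vvv*(7/4)^2) = 0


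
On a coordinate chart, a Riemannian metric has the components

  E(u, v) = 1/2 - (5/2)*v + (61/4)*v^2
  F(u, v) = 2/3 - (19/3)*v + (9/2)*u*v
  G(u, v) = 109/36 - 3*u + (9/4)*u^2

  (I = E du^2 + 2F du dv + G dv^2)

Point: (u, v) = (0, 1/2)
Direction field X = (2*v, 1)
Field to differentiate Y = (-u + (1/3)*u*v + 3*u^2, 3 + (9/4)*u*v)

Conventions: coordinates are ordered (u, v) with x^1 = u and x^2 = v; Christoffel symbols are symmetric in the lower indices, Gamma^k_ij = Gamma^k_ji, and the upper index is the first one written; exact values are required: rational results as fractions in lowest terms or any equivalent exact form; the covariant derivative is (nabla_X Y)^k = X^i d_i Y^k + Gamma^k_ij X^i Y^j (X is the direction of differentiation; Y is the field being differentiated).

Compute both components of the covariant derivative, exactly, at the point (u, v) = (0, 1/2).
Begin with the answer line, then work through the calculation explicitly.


Answer: (nabla_X Y)^u = 811/10446, (nabla_X Y)^v = 5445/13928

E = 49/16, F = -5/2, G = 109/36 at the point
E_u = 0, E_v = 51/4, F_u = 9/4, F_v = -19/3, G_u = -3, G_v = 0
EG - F^2 = 1741/576;  g^inv = (576/1741) * [[109/36, 5/2], [5/2, 49/16]]
first-kind symbols [ij,l] = (1/2)(d_i g_jl + d_j g_il - d_l g_ij): [uu,u] = E_u/2 = 0, [uu,v] = F_u - E_v/2 = -33/8, [uv,u] = E_v/2 = 51/8, [uv,v] = G_u/2 = -3/2, [vv,u] = F_v - G_u/2 = -29/6, [vv,v] = G_v/2 = 0
Gamma^u_ij = (G*[ij,u] - F*[ij,v])/(EG - F^2), Gamma^v_ij = (E*[ij,v] - F*[ij,u])/(EG - F^2)
Gamma_uuu = -5940/1741, Gamma_uuv = 8958/1741, Gamma_uvv = -25288/5223, Gamma_vuu = -14553/3482, Gamma_vuv = 6534/1741, Gamma_vvv = -6960/1741
X = (1, 1), Y = (0, 3) at the point


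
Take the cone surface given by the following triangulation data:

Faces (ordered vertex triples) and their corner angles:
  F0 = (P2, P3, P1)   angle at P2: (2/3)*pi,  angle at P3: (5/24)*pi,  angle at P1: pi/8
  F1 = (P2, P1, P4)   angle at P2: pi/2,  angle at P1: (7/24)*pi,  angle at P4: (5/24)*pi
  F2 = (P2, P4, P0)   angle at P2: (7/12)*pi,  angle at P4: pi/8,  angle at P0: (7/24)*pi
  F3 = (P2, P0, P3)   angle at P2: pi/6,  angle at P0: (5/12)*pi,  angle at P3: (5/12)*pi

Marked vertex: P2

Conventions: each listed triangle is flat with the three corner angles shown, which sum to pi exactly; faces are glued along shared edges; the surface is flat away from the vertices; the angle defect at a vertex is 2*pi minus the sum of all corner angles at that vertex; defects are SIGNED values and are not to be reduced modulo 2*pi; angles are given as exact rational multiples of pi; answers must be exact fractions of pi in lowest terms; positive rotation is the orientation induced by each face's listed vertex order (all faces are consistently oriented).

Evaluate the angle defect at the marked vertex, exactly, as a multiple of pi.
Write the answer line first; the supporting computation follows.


Answer: defect(P2) = pi/12

Sum of corner angles at P2: (23/12)*pi
defect = 2*pi - (23/12)*pi


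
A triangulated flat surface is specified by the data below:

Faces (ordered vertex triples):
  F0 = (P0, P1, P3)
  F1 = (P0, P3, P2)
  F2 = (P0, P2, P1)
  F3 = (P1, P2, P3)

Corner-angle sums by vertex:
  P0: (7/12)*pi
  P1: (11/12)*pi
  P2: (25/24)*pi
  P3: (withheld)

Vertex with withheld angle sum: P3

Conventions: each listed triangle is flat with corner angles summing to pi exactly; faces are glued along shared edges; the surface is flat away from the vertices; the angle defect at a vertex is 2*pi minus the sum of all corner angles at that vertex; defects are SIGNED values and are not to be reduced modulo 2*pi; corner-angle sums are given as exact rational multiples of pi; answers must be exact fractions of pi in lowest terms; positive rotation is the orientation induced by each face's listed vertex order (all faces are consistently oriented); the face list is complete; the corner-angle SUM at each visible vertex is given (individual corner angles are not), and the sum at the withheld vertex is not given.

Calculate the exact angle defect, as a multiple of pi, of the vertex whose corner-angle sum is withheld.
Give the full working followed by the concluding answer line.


V = 4, E = 6, F = 4; chi = V - E + F = 2
Gauss-Bonnet: total defect = 2*pi*chi = 4*pi; visible defects sum to (83/24)*pi

Answer: defect(P3) = (13/24)*pi
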